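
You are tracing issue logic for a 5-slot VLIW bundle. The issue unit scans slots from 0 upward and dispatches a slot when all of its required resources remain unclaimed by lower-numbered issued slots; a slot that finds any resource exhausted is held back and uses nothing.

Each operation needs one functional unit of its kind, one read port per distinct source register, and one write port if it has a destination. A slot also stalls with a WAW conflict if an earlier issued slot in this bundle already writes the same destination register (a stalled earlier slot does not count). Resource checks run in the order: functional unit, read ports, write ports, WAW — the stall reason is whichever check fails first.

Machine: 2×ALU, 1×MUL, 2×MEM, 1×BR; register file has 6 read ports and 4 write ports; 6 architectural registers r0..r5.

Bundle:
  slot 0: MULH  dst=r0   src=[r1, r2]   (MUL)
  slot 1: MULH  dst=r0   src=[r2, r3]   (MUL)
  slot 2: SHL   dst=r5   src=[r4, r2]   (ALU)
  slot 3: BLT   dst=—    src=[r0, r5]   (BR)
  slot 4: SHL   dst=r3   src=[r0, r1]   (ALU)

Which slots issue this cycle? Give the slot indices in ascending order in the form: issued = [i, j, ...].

issued = [0, 2, 3]

slot 0 (MUL): ISSUE — free A2,Mu0,Ld2,B1 rp4 wp3
slot 1 (MUL): stall FU — free A2,Mu0,Ld2,B1 rp4 wp3
slot 2 (ALU): ISSUE — free A1,Mu0,Ld2,B1 rp2 wp2
slot 3 (BR): ISSUE — free A1,Mu0,Ld2,B0 rp0 wp2
slot 4 (ALU): stall RD_PORT — free A1,Mu0,Ld2,B0 rp0 wp2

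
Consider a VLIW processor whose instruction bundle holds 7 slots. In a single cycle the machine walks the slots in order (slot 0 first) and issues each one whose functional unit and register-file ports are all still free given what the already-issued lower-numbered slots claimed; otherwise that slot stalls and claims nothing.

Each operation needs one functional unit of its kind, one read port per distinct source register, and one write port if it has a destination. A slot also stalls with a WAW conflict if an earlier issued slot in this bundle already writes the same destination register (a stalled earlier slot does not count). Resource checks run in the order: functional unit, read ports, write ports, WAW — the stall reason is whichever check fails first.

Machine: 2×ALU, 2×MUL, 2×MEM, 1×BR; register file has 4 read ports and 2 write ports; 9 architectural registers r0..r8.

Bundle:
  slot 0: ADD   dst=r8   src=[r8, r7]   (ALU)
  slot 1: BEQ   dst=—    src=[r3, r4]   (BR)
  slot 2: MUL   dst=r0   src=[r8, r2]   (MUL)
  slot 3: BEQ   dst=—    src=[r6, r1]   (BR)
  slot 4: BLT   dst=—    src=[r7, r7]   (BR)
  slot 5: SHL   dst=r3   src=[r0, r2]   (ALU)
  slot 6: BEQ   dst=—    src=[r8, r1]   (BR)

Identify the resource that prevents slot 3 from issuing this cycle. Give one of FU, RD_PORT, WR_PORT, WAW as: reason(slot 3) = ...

reason(slot 3) = FU

slot 0 (ALU): ISSUE — free A1,Mu2,Ld2,B1 rp2 wp1
slot 1 (BR): ISSUE — free A1,Mu2,Ld2,B0 rp0 wp1
slot 2 (MUL): stall RD_PORT — free A1,Mu2,Ld2,B0 rp0 wp1
slot 3 (BR): stall FU — free A1,Mu2,Ld2,B0 rp0 wp1
slot 4 (BR): stall FU — free A1,Mu2,Ld2,B0 rp0 wp1
slot 5 (ALU): stall RD_PORT — free A1,Mu2,Ld2,B0 rp0 wp1
slot 6 (BR): stall FU — free A1,Mu2,Ld2,B0 rp0 wp1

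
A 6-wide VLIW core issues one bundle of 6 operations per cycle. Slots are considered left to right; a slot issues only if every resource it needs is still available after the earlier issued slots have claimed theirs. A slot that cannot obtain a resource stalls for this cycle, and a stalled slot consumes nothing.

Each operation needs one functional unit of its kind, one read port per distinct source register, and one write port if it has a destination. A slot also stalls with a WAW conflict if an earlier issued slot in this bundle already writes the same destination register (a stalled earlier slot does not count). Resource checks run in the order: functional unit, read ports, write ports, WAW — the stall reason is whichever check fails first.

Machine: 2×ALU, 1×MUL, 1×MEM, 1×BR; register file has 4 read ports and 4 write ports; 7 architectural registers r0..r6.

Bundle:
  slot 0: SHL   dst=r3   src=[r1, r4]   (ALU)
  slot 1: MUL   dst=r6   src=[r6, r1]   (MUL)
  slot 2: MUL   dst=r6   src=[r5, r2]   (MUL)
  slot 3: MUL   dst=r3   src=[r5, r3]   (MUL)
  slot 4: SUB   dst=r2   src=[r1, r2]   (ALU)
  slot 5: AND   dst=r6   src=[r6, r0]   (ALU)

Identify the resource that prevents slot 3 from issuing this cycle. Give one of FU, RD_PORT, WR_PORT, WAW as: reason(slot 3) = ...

  0. ALU→r3 ⇒ go  {1A/1Mu/1Ld/1B | 2r 3w}
  1. MUL→r6 ⇒ go  {1A/0Mu/1Ld/1B | 0r 2w}
  2. MUL→r6 ⇒ no(FU)  {1A/0Mu/1Ld/1B | 0r 2w}
  3. MUL→r3 ⇒ no(FU)  {1A/0Mu/1Ld/1B | 0r 2w}
  4. ALU→r2 ⇒ no(RD_PORT)  {1A/0Mu/1Ld/1B | 0r 2w}
  5. ALU→r6 ⇒ no(RD_PORT)  {1A/0Mu/1Ld/1B | 0r 2w}

reason(slot 3) = FU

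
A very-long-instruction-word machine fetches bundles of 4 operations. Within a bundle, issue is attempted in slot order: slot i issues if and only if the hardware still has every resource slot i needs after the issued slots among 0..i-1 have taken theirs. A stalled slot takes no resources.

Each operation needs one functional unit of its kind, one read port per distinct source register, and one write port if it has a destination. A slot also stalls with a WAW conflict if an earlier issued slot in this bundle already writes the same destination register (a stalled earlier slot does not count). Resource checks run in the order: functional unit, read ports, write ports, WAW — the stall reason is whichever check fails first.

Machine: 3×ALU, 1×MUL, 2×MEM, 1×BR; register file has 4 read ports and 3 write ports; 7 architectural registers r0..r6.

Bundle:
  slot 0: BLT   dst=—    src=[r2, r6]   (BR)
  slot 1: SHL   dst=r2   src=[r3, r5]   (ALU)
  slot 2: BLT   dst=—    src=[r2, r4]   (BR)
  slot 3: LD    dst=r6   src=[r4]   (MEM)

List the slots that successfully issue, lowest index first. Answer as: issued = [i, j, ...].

[0] BR needs rd=2 wr=0: ok; after: ALU=3 MUL=1 MEM=2 BR=0, R=2, W=3
[1] ALU needs rd=2 wr=1: ok; after: ALU=2 MUL=1 MEM=2 BR=0, R=0, W=2
[2] BR needs rd=2 wr=0: FU; after: ALU=2 MUL=1 MEM=2 BR=0, R=0, W=2
[3] MEM needs rd=1 wr=1: RD_PORT; after: ALU=2 MUL=1 MEM=2 BR=0, R=0, W=2

issued = [0, 1]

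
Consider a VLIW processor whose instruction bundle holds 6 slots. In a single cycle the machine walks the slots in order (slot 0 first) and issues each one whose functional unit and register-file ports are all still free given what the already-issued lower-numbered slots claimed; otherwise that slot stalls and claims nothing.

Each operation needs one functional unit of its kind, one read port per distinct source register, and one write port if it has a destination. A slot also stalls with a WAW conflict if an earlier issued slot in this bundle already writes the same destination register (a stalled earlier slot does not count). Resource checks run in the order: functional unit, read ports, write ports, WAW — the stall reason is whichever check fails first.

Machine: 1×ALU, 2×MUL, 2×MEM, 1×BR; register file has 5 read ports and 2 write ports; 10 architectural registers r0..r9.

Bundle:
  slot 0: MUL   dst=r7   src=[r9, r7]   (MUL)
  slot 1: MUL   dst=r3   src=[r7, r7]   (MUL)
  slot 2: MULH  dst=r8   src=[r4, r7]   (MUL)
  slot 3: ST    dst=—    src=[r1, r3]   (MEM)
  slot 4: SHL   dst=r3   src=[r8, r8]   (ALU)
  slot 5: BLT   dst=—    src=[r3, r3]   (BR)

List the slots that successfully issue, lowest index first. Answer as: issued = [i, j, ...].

issued = [0, 1, 3]

(0) want 1×MUL +2rd +1wr — yes → AL1|MU1|ME2|BR1|rd3|wr1
(1) want 1×MUL +1rd +1wr — yes → AL1|MU0|ME2|BR1|rd2|wr0
(2) want 1×MUL +2rd +1wr — FU → AL1|MU0|ME2|BR1|rd2|wr0
(3) want 1×MEM +2rd +0wr — yes → AL1|MU0|ME1|BR1|rd0|wr0
(4) want 1×ALU +1rd +1wr — RD_PORT → AL1|MU0|ME1|BR1|rd0|wr0
(5) want 1×BR +1rd +0wr — RD_PORT → AL1|MU0|ME1|BR1|rd0|wr0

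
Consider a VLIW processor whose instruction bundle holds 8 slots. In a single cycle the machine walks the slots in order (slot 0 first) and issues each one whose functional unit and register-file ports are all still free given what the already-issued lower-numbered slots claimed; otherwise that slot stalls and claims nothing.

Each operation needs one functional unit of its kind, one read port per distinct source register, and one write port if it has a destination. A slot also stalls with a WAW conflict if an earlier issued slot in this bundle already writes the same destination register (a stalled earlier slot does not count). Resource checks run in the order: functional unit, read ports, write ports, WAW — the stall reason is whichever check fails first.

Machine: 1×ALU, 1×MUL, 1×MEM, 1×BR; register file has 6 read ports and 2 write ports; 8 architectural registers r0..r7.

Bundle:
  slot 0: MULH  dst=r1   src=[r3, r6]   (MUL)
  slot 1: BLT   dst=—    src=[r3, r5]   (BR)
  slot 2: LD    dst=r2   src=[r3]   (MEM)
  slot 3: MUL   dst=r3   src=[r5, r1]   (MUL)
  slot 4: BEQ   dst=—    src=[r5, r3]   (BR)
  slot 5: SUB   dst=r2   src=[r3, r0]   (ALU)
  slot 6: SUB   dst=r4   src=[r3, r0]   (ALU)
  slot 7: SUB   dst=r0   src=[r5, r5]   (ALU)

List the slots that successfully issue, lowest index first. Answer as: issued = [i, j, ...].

[0] MUL needs rd=2 wr=1: ok; after: ALU=1 MUL=0 MEM=1 BR=1, R=4, W=1
[1] BR needs rd=2 wr=0: ok; after: ALU=1 MUL=0 MEM=1 BR=0, R=2, W=1
[2] MEM needs rd=1 wr=1: ok; after: ALU=1 MUL=0 MEM=0 BR=0, R=1, W=0
[3] MUL needs rd=2 wr=1: FU; after: ALU=1 MUL=0 MEM=0 BR=0, R=1, W=0
[4] BR needs rd=2 wr=0: FU; after: ALU=1 MUL=0 MEM=0 BR=0, R=1, W=0
[5] ALU needs rd=2 wr=1: RD_PORT; after: ALU=1 MUL=0 MEM=0 BR=0, R=1, W=0
[6] ALU needs rd=2 wr=1: RD_PORT; after: ALU=1 MUL=0 MEM=0 BR=0, R=1, W=0
[7] ALU needs rd=1 wr=1: WR_PORT; after: ALU=1 MUL=0 MEM=0 BR=0, R=1, W=0

issued = [0, 1, 2]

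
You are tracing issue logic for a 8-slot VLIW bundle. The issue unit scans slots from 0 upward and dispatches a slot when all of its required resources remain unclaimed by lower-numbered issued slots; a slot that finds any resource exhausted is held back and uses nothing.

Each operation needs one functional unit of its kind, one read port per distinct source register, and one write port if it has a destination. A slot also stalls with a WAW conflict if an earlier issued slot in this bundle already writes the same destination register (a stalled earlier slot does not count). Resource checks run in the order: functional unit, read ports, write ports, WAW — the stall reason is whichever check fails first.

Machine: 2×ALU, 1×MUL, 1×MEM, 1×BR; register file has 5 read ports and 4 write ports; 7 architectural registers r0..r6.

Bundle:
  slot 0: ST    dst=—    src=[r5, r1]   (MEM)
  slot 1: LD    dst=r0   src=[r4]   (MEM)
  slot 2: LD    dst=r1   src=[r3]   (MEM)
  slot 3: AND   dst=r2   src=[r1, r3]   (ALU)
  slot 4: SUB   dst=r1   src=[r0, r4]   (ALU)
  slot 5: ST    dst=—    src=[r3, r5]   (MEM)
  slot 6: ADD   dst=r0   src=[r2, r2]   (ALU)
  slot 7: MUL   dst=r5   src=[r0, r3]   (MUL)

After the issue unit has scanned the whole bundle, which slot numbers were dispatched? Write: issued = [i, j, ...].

issued = [0, 3, 6]

slot 0 (MEM): ISSUE — free A2,Mu1,Ld0,B1 rp3 wp4
slot 1 (MEM): stall FU — free A2,Mu1,Ld0,B1 rp3 wp4
slot 2 (MEM): stall FU — free A2,Mu1,Ld0,B1 rp3 wp4
slot 3 (ALU): ISSUE — free A1,Mu1,Ld0,B1 rp1 wp3
slot 4 (ALU): stall RD_PORT — free A1,Mu1,Ld0,B1 rp1 wp3
slot 5 (MEM): stall FU — free A1,Mu1,Ld0,B1 rp1 wp3
slot 6 (ALU): ISSUE — free A0,Mu1,Ld0,B1 rp0 wp2
slot 7 (MUL): stall RD_PORT — free A0,Mu1,Ld0,B1 rp0 wp2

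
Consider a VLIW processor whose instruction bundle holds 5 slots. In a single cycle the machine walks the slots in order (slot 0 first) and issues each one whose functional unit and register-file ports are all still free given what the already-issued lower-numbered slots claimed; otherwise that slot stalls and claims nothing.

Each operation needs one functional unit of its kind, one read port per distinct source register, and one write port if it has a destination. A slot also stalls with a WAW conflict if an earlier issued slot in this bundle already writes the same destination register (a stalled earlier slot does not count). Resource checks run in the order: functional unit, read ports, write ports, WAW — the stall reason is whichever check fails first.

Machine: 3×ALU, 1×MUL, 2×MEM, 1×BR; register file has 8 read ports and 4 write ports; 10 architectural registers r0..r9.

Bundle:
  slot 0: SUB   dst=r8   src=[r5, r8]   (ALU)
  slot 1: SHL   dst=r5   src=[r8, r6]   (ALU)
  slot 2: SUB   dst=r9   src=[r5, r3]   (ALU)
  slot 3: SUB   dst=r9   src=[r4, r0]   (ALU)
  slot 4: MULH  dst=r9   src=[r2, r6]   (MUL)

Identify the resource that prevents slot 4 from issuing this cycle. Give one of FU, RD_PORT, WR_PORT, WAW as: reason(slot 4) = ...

[0] ALU needs rd=2 wr=1: ok; after: ALU=2 MUL=1 MEM=2 BR=1, R=6, W=3
[1] ALU needs rd=2 wr=1: ok; after: ALU=1 MUL=1 MEM=2 BR=1, R=4, W=2
[2] ALU needs rd=2 wr=1: ok; after: ALU=0 MUL=1 MEM=2 BR=1, R=2, W=1
[3] ALU needs rd=2 wr=1: FU; after: ALU=0 MUL=1 MEM=2 BR=1, R=2, W=1
[4] MUL needs rd=2 wr=1: WAW; after: ALU=0 MUL=1 MEM=2 BR=1, R=2, W=1

reason(slot 4) = WAW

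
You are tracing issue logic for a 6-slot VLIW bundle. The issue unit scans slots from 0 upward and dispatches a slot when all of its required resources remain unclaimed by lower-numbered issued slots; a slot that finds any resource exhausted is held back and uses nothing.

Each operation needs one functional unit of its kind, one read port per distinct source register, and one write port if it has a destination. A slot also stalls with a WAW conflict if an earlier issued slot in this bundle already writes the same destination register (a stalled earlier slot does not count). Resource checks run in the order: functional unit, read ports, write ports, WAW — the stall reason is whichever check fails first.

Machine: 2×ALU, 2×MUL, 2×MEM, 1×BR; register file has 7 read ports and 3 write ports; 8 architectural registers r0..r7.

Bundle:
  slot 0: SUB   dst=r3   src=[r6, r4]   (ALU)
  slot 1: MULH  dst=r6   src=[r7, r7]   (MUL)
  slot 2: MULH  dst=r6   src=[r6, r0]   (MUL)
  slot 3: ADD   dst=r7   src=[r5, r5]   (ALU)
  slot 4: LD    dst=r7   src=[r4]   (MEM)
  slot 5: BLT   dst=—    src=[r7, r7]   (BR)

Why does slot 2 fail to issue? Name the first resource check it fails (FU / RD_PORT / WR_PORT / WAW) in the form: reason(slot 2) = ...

reason(slot 2) = WAW

(0) want 1×ALU +2rd +1wr — yes → AL1|MU2|ME2|BR1|rd5|wr2
(1) want 1×MUL +1rd +1wr — yes → AL1|MU1|ME2|BR1|rd4|wr1
(2) want 1×MUL +2rd +1wr — WAW → AL1|MU1|ME2|BR1|rd4|wr1
(3) want 1×ALU +1rd +1wr — yes → AL0|MU1|ME2|BR1|rd3|wr0
(4) want 1×MEM +1rd +1wr — WR_PORT → AL0|MU1|ME2|BR1|rd3|wr0
(5) want 1×BR +1rd +0wr — yes → AL0|MU1|ME2|BR0|rd2|wr0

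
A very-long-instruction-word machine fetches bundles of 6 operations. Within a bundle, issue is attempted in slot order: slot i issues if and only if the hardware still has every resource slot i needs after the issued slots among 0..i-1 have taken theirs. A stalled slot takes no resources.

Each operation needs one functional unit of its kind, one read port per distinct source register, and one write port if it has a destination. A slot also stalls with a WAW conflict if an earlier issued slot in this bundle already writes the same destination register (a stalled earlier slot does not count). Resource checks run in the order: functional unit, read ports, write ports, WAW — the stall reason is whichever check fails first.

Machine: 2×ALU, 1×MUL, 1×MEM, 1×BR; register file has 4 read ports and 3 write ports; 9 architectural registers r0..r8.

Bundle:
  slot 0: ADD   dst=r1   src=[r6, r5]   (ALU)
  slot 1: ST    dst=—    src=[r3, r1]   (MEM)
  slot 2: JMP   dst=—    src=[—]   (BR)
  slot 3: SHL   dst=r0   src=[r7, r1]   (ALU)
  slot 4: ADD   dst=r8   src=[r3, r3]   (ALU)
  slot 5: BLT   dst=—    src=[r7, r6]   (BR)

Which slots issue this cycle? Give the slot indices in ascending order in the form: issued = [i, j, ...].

issued = [0, 1, 2]

slot 0 (ALU): ISSUE — free A1,Mu1,Ld1,B1 rp2 wp2
slot 1 (MEM): ISSUE — free A1,Mu1,Ld0,B1 rp0 wp2
slot 2 (BR): ISSUE — free A1,Mu1,Ld0,B0 rp0 wp2
slot 3 (ALU): stall RD_PORT — free A1,Mu1,Ld0,B0 rp0 wp2
slot 4 (ALU): stall RD_PORT — free A1,Mu1,Ld0,B0 rp0 wp2
slot 5 (BR): stall FU — free A1,Mu1,Ld0,B0 rp0 wp2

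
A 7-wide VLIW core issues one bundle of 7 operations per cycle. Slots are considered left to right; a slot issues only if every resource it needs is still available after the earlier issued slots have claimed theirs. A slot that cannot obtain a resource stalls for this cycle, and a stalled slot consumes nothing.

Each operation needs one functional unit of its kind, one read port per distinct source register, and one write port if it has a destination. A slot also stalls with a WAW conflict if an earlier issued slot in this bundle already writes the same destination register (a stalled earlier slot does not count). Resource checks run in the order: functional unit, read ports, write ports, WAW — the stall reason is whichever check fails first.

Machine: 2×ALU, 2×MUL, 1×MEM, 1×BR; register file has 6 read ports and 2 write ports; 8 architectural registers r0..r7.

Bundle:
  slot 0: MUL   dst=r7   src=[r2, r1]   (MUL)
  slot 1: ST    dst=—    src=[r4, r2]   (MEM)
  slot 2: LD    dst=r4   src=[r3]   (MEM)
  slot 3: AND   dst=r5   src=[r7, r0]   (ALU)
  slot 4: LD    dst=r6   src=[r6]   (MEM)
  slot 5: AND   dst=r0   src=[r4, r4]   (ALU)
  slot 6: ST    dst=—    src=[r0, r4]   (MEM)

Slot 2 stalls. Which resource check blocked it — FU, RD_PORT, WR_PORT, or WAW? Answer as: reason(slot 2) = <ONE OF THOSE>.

reason(slot 2) = FU

#0 MUL src=r2,r1 dispatched  <A:2 Mu:1 Ld:1 B:1 rd:4 wr:1>
#1 MEM src=r4,r2 dispatched  <A:2 Mu:1 Ld:0 B:1 rd:2 wr:1>
#2 MEM src=r3 held:FU  <A:2 Mu:1 Ld:0 B:1 rd:2 wr:1>
#3 ALU src=r7,r0 dispatched  <A:1 Mu:1 Ld:0 B:1 rd:0 wr:0>
#4 MEM src=r6 held:FU  <A:1 Mu:1 Ld:0 B:1 rd:0 wr:0>
#5 ALU src=r4,r4 held:RD_PORT  <A:1 Mu:1 Ld:0 B:1 rd:0 wr:0>
#6 MEM src=r0,r4 held:FU  <A:1 Mu:1 Ld:0 B:1 rd:0 wr:0>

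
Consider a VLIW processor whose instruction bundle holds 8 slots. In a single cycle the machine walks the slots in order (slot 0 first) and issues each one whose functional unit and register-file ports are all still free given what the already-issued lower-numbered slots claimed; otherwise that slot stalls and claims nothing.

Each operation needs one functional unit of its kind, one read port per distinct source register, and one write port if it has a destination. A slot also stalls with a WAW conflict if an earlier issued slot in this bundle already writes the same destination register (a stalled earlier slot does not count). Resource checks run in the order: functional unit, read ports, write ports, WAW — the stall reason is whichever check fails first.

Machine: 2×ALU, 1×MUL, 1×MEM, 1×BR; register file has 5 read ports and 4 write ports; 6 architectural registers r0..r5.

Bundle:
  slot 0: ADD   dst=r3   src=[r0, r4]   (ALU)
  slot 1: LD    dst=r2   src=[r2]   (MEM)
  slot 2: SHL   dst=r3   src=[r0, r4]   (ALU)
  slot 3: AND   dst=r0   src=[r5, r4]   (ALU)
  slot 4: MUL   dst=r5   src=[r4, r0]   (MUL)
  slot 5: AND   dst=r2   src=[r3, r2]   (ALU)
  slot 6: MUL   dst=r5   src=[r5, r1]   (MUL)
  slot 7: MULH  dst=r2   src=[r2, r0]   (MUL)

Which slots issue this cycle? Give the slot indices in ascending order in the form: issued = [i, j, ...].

issued = [0, 1, 3]

#0 ALU src=r0,r4 dispatched  <A:1 Mu:1 Ld:1 B:1 rd:3 wr:3>
#1 MEM src=r2 dispatched  <A:1 Mu:1 Ld:0 B:1 rd:2 wr:2>
#2 ALU src=r0,r4 held:WAW  <A:1 Mu:1 Ld:0 B:1 rd:2 wr:2>
#3 ALU src=r5,r4 dispatched  <A:0 Mu:1 Ld:0 B:1 rd:0 wr:1>
#4 MUL src=r4,r0 held:RD_PORT  <A:0 Mu:1 Ld:0 B:1 rd:0 wr:1>
#5 ALU src=r3,r2 held:FU  <A:0 Mu:1 Ld:0 B:1 rd:0 wr:1>
#6 MUL src=r5,r1 held:RD_PORT  <A:0 Mu:1 Ld:0 B:1 rd:0 wr:1>
#7 MUL src=r2,r0 held:RD_PORT  <A:0 Mu:1 Ld:0 B:1 rd:0 wr:1>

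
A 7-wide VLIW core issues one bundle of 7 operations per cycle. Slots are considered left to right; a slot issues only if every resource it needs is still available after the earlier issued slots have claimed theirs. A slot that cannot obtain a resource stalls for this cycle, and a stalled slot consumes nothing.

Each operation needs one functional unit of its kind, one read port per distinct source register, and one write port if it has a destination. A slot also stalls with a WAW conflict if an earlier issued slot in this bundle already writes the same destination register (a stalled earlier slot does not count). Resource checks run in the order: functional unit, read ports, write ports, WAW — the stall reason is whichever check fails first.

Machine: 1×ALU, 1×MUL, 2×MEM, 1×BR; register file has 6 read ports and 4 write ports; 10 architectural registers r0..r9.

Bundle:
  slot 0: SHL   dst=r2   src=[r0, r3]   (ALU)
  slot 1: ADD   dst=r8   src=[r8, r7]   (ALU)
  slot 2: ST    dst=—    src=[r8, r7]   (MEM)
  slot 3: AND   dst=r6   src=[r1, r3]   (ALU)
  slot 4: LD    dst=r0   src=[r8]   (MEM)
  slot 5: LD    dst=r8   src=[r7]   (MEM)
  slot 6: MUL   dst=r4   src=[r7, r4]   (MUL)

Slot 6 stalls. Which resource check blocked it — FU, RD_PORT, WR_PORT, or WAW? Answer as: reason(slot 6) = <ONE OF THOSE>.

(0) want 1×ALU +2rd +1wr — yes → AL0|MU1|ME2|BR1|rd4|wr3
(1) want 1×ALU +2rd +1wr — FU → AL0|MU1|ME2|BR1|rd4|wr3
(2) want 1×MEM +2rd +0wr — yes → AL0|MU1|ME1|BR1|rd2|wr3
(3) want 1×ALU +2rd +1wr — FU → AL0|MU1|ME1|BR1|rd2|wr3
(4) want 1×MEM +1rd +1wr — yes → AL0|MU1|ME0|BR1|rd1|wr2
(5) want 1×MEM +1rd +1wr — FU → AL0|MU1|ME0|BR1|rd1|wr2
(6) want 1×MUL +2rd +1wr — RD_PORT → AL0|MU1|ME0|BR1|rd1|wr2

reason(slot 6) = RD_PORT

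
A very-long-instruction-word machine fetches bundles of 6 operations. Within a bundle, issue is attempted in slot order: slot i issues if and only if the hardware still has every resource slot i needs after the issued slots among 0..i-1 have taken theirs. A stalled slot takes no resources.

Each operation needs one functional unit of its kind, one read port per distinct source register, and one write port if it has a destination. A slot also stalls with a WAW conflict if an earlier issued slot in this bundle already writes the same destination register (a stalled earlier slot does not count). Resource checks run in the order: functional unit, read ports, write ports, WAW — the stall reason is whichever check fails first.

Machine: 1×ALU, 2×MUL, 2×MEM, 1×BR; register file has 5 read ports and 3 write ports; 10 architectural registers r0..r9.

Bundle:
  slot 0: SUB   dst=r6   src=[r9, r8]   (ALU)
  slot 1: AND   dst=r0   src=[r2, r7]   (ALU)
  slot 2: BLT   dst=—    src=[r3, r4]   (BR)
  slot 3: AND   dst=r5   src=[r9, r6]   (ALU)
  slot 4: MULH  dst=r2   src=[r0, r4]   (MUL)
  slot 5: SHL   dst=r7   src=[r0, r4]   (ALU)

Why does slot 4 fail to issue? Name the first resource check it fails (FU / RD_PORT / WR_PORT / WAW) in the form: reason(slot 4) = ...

reason(slot 4) = RD_PORT

[0] ALU needs rd=2 wr=1: ok; after: ALU=0 MUL=2 MEM=2 BR=1, R=3, W=2
[1] ALU needs rd=2 wr=1: FU; after: ALU=0 MUL=2 MEM=2 BR=1, R=3, W=2
[2] BR needs rd=2 wr=0: ok; after: ALU=0 MUL=2 MEM=2 BR=0, R=1, W=2
[3] ALU needs rd=2 wr=1: FU; after: ALU=0 MUL=2 MEM=2 BR=0, R=1, W=2
[4] MUL needs rd=2 wr=1: RD_PORT; after: ALU=0 MUL=2 MEM=2 BR=0, R=1, W=2
[5] ALU needs rd=2 wr=1: FU; after: ALU=0 MUL=2 MEM=2 BR=0, R=1, W=2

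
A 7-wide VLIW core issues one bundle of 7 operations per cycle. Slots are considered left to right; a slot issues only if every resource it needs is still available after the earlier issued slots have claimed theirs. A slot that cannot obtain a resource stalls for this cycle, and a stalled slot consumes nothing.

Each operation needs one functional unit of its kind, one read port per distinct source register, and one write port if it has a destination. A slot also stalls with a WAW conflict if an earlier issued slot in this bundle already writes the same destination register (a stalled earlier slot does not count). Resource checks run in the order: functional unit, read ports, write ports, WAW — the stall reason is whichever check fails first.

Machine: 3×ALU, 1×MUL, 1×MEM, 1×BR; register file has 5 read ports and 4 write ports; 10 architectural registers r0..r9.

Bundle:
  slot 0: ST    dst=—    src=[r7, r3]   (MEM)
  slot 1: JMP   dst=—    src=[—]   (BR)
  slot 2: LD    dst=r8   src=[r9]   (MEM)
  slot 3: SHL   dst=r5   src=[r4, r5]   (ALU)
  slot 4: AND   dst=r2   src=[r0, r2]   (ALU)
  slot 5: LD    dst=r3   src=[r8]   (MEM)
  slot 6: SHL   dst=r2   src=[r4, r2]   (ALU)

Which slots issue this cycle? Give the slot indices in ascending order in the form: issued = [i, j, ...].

issued = [0, 1, 3]

[0] MEM needs rd=2 wr=0: ok; after: ALU=3 MUL=1 MEM=0 BR=1, R=3, W=4
[1] BR needs rd=0 wr=0: ok; after: ALU=3 MUL=1 MEM=0 BR=0, R=3, W=4
[2] MEM needs rd=1 wr=1: FU; after: ALU=3 MUL=1 MEM=0 BR=0, R=3, W=4
[3] ALU needs rd=2 wr=1: ok; after: ALU=2 MUL=1 MEM=0 BR=0, R=1, W=3
[4] ALU needs rd=2 wr=1: RD_PORT; after: ALU=2 MUL=1 MEM=0 BR=0, R=1, W=3
[5] MEM needs rd=1 wr=1: FU; after: ALU=2 MUL=1 MEM=0 BR=0, R=1, W=3
[6] ALU needs rd=2 wr=1: RD_PORT; after: ALU=2 MUL=1 MEM=0 BR=0, R=1, W=3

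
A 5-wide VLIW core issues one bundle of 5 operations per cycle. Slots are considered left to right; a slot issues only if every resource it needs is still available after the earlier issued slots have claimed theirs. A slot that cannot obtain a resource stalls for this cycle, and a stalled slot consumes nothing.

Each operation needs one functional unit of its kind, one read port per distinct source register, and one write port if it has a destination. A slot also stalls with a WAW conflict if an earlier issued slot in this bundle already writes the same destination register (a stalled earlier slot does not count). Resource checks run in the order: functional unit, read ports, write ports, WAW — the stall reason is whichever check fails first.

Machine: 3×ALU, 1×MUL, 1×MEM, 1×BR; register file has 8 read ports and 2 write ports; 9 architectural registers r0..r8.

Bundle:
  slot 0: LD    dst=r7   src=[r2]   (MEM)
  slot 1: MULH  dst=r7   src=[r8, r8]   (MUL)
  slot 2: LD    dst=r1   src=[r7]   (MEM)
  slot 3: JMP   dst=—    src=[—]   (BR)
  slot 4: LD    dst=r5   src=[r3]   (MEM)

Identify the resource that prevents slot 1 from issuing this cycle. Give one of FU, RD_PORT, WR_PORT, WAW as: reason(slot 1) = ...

#0 MEM src=r2 dispatched  <A:3 Mu:1 Ld:0 B:1 rd:7 wr:1>
#1 MUL src=r8,r8 held:WAW  <A:3 Mu:1 Ld:0 B:1 rd:7 wr:1>
#2 MEM src=r7 held:FU  <A:3 Mu:1 Ld:0 B:1 rd:7 wr:1>
#3 BR src=- dispatched  <A:3 Mu:1 Ld:0 B:0 rd:7 wr:1>
#4 MEM src=r3 held:FU  <A:3 Mu:1 Ld:0 B:0 rd:7 wr:1>

reason(slot 1) = WAW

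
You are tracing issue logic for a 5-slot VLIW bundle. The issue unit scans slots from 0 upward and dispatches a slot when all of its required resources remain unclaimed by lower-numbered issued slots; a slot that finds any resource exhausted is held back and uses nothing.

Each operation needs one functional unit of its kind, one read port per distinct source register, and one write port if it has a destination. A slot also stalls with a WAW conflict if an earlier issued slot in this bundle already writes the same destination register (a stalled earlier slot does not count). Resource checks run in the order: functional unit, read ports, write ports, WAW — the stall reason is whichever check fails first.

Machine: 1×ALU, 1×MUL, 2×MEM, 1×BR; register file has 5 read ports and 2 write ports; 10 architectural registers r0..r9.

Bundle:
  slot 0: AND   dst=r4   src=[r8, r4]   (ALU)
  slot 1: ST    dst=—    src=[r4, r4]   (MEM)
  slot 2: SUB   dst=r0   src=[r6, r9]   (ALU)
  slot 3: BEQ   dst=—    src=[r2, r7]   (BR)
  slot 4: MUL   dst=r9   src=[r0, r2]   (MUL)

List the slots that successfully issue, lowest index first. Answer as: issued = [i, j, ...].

(0) want 1×ALU +2rd +1wr — yes → AL0|MU1|ME2|BR1|rd3|wr1
(1) want 1×MEM +1rd +0wr — yes → AL0|MU1|ME1|BR1|rd2|wr1
(2) want 1×ALU +2rd +1wr — FU → AL0|MU1|ME1|BR1|rd2|wr1
(3) want 1×BR +2rd +0wr — yes → AL0|MU1|ME1|BR0|rd0|wr1
(4) want 1×MUL +2rd +1wr — RD_PORT → AL0|MU1|ME1|BR0|rd0|wr1

issued = [0, 1, 3]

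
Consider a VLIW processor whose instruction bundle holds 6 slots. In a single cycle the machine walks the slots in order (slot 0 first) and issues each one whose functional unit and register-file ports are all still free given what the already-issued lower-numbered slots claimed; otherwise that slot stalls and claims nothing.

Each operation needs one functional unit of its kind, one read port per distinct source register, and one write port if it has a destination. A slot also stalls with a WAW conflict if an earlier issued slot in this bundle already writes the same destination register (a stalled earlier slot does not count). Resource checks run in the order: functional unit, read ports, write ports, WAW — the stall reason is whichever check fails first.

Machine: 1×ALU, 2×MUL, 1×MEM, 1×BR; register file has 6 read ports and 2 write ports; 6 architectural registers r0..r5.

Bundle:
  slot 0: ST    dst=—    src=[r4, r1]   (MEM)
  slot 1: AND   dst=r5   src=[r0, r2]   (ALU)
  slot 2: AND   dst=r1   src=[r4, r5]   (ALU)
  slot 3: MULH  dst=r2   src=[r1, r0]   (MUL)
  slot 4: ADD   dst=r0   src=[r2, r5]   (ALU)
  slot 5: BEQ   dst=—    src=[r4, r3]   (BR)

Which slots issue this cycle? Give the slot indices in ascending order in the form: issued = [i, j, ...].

issued = [0, 1, 3]

#0 MEM src=r4,r1 dispatched  <A:1 Mu:2 Ld:0 B:1 rd:4 wr:2>
#1 ALU src=r0,r2 dispatched  <A:0 Mu:2 Ld:0 B:1 rd:2 wr:1>
#2 ALU src=r4,r5 held:FU  <A:0 Mu:2 Ld:0 B:1 rd:2 wr:1>
#3 MUL src=r1,r0 dispatched  <A:0 Mu:1 Ld:0 B:1 rd:0 wr:0>
#4 ALU src=r2,r5 held:FU  <A:0 Mu:1 Ld:0 B:1 rd:0 wr:0>
#5 BR src=r4,r3 held:RD_PORT  <A:0 Mu:1 Ld:0 B:1 rd:0 wr:0>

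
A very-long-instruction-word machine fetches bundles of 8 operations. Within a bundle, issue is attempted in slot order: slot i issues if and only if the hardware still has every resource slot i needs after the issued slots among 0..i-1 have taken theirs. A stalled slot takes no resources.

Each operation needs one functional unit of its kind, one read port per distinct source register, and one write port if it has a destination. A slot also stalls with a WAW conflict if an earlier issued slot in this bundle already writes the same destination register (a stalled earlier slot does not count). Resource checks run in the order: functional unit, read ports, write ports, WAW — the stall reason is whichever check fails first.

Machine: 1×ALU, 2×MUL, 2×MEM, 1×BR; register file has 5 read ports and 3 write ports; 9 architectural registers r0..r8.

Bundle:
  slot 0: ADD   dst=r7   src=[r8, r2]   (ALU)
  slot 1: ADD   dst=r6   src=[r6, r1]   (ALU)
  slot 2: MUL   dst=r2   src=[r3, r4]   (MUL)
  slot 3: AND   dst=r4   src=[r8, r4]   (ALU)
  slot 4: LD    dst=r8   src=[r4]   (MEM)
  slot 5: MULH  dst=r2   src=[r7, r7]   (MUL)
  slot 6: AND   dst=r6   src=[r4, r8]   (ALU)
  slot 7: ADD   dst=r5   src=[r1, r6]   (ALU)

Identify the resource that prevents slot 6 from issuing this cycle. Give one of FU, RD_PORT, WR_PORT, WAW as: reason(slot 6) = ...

slot 0 (ALU): ISSUE — free A0,Mu2,Ld2,B1 rp3 wp2
slot 1 (ALU): stall FU — free A0,Mu2,Ld2,B1 rp3 wp2
slot 2 (MUL): ISSUE — free A0,Mu1,Ld2,B1 rp1 wp1
slot 3 (ALU): stall FU — free A0,Mu1,Ld2,B1 rp1 wp1
slot 4 (MEM): ISSUE — free A0,Mu1,Ld1,B1 rp0 wp0
slot 5 (MUL): stall RD_PORT — free A0,Mu1,Ld1,B1 rp0 wp0
slot 6 (ALU): stall FU — free A0,Mu1,Ld1,B1 rp0 wp0
slot 7 (ALU): stall FU — free A0,Mu1,Ld1,B1 rp0 wp0

reason(slot 6) = FU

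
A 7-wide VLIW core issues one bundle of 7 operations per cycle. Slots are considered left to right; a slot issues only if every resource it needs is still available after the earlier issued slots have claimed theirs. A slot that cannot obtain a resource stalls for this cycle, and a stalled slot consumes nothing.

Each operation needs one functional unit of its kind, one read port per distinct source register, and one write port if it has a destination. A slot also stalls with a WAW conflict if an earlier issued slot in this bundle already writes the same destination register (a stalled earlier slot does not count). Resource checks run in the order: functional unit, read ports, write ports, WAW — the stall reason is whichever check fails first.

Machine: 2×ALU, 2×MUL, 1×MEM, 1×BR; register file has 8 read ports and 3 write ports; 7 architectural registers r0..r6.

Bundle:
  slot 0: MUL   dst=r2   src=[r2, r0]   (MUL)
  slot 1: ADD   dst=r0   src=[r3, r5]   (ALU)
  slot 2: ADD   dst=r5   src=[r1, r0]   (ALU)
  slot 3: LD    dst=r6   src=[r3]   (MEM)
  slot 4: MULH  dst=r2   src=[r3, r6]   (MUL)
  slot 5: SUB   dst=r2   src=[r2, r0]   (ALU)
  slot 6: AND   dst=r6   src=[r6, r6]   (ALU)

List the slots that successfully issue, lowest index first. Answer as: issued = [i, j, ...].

slot 0 (MUL): ISSUE — free A2,Mu1,Ld1,B1 rp6 wp2
slot 1 (ALU): ISSUE — free A1,Mu1,Ld1,B1 rp4 wp1
slot 2 (ALU): ISSUE — free A0,Mu1,Ld1,B1 rp2 wp0
slot 3 (MEM): stall WR_PORT — free A0,Mu1,Ld1,B1 rp2 wp0
slot 4 (MUL): stall WR_PORT — free A0,Mu1,Ld1,B1 rp2 wp0
slot 5 (ALU): stall FU — free A0,Mu1,Ld1,B1 rp2 wp0
slot 6 (ALU): stall FU — free A0,Mu1,Ld1,B1 rp2 wp0

issued = [0, 1, 2]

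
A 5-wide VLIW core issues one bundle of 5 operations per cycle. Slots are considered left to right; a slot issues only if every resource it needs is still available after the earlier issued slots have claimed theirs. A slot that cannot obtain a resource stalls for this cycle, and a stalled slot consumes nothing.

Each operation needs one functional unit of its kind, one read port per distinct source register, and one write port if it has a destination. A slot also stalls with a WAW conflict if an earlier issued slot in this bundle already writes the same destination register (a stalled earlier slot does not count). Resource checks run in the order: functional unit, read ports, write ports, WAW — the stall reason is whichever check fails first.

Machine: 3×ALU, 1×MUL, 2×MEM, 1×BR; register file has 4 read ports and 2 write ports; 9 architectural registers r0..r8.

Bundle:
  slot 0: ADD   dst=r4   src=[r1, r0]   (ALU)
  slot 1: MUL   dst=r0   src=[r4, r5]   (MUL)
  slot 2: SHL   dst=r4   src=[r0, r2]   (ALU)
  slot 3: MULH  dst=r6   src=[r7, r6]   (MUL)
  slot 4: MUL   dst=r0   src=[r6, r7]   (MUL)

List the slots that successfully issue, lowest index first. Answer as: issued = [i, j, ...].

[0] ALU needs rd=2 wr=1: ok; after: ALU=2 MUL=1 MEM=2 BR=1, R=2, W=1
[1] MUL needs rd=2 wr=1: ok; after: ALU=2 MUL=0 MEM=2 BR=1, R=0, W=0
[2] ALU needs rd=2 wr=1: RD_PORT; after: ALU=2 MUL=0 MEM=2 BR=1, R=0, W=0
[3] MUL needs rd=2 wr=1: FU; after: ALU=2 MUL=0 MEM=2 BR=1, R=0, W=0
[4] MUL needs rd=2 wr=1: FU; after: ALU=2 MUL=0 MEM=2 BR=1, R=0, W=0

issued = [0, 1]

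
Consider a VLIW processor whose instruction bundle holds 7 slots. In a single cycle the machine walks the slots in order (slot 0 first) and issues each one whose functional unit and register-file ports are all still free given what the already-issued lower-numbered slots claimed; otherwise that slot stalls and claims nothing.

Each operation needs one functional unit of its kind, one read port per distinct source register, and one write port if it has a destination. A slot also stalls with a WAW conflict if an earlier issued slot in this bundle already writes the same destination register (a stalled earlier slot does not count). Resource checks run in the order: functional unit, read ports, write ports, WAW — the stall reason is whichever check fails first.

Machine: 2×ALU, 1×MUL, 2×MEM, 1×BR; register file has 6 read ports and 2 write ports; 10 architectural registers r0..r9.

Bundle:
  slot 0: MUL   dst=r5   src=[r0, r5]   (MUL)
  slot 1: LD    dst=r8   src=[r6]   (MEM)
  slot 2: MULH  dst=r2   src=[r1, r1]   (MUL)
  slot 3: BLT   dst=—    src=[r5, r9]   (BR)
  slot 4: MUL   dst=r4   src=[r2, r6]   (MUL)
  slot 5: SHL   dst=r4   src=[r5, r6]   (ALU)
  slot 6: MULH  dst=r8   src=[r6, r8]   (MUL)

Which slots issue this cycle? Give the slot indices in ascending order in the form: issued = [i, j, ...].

issued = [0, 1, 3]

slot 0 (MUL): ISSUE — free A2,Mu0,Ld2,B1 rp4 wp1
slot 1 (MEM): ISSUE — free A2,Mu0,Ld1,B1 rp3 wp0
slot 2 (MUL): stall FU — free A2,Mu0,Ld1,B1 rp3 wp0
slot 3 (BR): ISSUE — free A2,Mu0,Ld1,B0 rp1 wp0
slot 4 (MUL): stall FU — free A2,Mu0,Ld1,B0 rp1 wp0
slot 5 (ALU): stall RD_PORT — free A2,Mu0,Ld1,B0 rp1 wp0
slot 6 (MUL): stall FU — free A2,Mu0,Ld1,B0 rp1 wp0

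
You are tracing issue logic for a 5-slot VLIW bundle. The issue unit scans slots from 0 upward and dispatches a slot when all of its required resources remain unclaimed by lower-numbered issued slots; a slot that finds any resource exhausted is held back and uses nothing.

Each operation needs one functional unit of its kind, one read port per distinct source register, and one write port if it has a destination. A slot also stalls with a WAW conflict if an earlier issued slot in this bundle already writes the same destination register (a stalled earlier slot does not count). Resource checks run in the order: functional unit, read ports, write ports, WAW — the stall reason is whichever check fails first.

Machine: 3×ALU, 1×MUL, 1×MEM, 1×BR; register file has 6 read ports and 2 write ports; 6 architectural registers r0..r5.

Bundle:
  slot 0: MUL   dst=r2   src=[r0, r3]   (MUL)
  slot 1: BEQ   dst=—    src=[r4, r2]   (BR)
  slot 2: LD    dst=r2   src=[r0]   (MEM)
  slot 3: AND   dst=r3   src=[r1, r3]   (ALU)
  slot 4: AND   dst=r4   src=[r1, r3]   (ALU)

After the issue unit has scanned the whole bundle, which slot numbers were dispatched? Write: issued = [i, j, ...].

issued = [0, 1, 3]

[0] MUL needs rd=2 wr=1: ok; after: ALU=3 MUL=0 MEM=1 BR=1, R=4, W=1
[1] BR needs rd=2 wr=0: ok; after: ALU=3 MUL=0 MEM=1 BR=0, R=2, W=1
[2] MEM needs rd=1 wr=1: WAW; after: ALU=3 MUL=0 MEM=1 BR=0, R=2, W=1
[3] ALU needs rd=2 wr=1: ok; after: ALU=2 MUL=0 MEM=1 BR=0, R=0, W=0
[4] ALU needs rd=2 wr=1: RD_PORT; after: ALU=2 MUL=0 MEM=1 BR=0, R=0, W=0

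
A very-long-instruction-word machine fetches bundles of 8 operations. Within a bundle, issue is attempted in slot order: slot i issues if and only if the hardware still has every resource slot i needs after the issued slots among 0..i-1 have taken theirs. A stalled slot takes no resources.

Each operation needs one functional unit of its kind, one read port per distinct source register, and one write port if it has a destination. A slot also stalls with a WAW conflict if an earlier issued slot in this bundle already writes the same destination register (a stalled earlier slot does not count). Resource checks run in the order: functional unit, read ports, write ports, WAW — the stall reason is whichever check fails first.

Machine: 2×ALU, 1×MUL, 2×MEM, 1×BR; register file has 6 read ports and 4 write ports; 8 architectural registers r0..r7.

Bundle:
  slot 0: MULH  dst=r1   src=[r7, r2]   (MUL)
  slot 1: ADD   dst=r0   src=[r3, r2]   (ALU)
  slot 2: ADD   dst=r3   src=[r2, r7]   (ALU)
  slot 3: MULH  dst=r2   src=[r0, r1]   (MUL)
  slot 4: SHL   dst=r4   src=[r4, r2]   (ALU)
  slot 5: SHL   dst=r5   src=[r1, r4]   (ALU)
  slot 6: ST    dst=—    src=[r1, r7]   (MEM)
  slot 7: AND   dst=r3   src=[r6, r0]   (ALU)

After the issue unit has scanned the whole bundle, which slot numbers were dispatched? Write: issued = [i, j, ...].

[0] MUL needs rd=2 wr=1: ok; after: ALU=2 MUL=0 MEM=2 BR=1, R=4, W=3
[1] ALU needs rd=2 wr=1: ok; after: ALU=1 MUL=0 MEM=2 BR=1, R=2, W=2
[2] ALU needs rd=2 wr=1: ok; after: ALU=0 MUL=0 MEM=2 BR=1, R=0, W=1
[3] MUL needs rd=2 wr=1: FU; after: ALU=0 MUL=0 MEM=2 BR=1, R=0, W=1
[4] ALU needs rd=2 wr=1: FU; after: ALU=0 MUL=0 MEM=2 BR=1, R=0, W=1
[5] ALU needs rd=2 wr=1: FU; after: ALU=0 MUL=0 MEM=2 BR=1, R=0, W=1
[6] MEM needs rd=2 wr=0: RD_PORT; after: ALU=0 MUL=0 MEM=2 BR=1, R=0, W=1
[7] ALU needs rd=2 wr=1: FU; after: ALU=0 MUL=0 MEM=2 BR=1, R=0, W=1

issued = [0, 1, 2]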